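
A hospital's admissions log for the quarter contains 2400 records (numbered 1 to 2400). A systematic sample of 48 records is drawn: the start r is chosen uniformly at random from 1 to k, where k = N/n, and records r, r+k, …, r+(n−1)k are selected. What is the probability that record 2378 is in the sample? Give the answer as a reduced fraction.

k = 2400/48 = 50.
Record 2378 is selected iff r ≡ 2378 (mod 50); exactly one such r in {1,…,50}.
Inclusion probability = 1/50.

1/50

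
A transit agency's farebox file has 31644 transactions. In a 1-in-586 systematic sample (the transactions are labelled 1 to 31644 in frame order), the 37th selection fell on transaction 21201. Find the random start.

105

k = 586
r = 21201 − (37−1)×586 = 21201 − 21096 = 105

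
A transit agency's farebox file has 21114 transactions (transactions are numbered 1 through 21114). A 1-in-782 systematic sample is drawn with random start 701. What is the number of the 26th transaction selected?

20251

k = 782
26th selection = r + (26−1)·k = 701 + 25×782 = 701 + 19550 = 20251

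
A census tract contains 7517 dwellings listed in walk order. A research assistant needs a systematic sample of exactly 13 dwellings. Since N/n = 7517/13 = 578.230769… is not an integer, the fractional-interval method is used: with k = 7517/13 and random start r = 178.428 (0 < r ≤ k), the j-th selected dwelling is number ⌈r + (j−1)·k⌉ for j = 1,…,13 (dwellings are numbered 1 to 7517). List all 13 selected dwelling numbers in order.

j=1: r + 0k = 178.428 → ⌈·⌉ = 179
j=2: r + 1k = 756.658769… → ⌈·⌉ = 757
j=3: r + 2k = 1334.889538… → ⌈·⌉ = 1335
j=4: r + 3k = 1913.120307… → ⌈·⌉ = 1914
j=5: r + 4k = 2491.351076… → ⌈·⌉ = 2492
j=6: r + 5k = 3069.581846… → ⌈·⌉ = 3070
j=7: r + 6k = 3647.812615… → ⌈·⌉ = 3648
j=8: r + 7k = 4226.043384… → ⌈·⌉ = 4227
j=9: r + 8k = 4804.274153… → ⌈·⌉ = 4805
j=10: r + 9k = 5382.504923… → ⌈·⌉ = 5383
j=11: r + 10k = 5960.735692… → ⌈·⌉ = 5961
j=12: r + 11k = 6538.966461… → ⌈·⌉ = 6539
j=13: r + 12k = 7117.197230… → ⌈·⌉ = 7118

179, 757, 1335, 1914, 2492, 3070, 3648, 4227, 4805, 5383, 5961, 6539, 7118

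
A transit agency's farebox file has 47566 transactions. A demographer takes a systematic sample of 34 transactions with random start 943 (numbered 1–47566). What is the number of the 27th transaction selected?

k = 47566/34 = 1399
27th selection = r + (27−1)·k = 943 + 26×1399 = 943 + 36374 = 37317

37317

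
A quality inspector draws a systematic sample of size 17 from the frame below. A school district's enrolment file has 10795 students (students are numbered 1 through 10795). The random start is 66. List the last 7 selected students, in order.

k = N/n = 10795/17 = 635
11th selection = 66 + 10×635 = 6416
12th: 6416 + 635 = 7051
13th: 7051 + 635 = 7686
14th: 7686 + 635 = 8321
15th: 8321 + 635 = 8956
16th: 8956 + 635 = 9591
17th: 9591 + 635 = 10226

6416, 7051, 7686, 8321, 8956, 9591, 10226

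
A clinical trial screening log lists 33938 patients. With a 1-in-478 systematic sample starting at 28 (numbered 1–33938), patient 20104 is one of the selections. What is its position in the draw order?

43

k = 478
position = (20104 − 28)/478 + 1 = 20076/478 + 1 = 42 + 1 = 43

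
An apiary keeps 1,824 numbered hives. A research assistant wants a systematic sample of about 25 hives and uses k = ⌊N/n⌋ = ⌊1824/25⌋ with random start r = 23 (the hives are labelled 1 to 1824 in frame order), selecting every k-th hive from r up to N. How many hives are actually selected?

k = ⌊1824/25⌋ = 72
Achieved size = ⌊(1824 − 23)/72⌋ + 1 = ⌊1801/72⌋ + 1 = 25 + 1 = 26
(last selection: 23 + 25×72 = 1823 ≤ 1824; next would be 1895 > 1824)

26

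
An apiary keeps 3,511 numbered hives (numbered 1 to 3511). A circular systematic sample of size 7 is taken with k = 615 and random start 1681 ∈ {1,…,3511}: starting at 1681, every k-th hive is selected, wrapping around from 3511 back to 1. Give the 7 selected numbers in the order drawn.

1681, 2296, 2911, 15, 630, 1245, 1860

Selection 1: 1681
Selection 2: 1681 + 615 = 2296
Selection 3: 2296 + 615 = 2911
Selection 4: 2911 + 615 = 3526 → 3526 − 3511 = 15
Selection 5: 15 + 615 = 630
Selection 6: 630 + 615 = 1245
Selection 7: 1245 + 615 = 1860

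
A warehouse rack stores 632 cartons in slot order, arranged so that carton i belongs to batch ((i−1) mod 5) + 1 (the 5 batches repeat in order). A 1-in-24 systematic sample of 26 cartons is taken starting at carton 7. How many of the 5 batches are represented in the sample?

Consecutive selections differ by k = 24, so their batch numbers differ by 24 mod 5 = 4.
gcd(24, 5) = 1, so the sample visits 5/1 = 5 distinct residues mod 5.
Start 7 is batch 2; the batches hit are 1, 2, 3, 4, 5.

5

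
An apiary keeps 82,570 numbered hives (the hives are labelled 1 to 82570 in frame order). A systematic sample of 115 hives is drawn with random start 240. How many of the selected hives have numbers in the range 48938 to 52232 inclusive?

k = 82570/115 = 718
First selection ≥ 48938: 240 + ⌈(48938−240)/718⌉·718 = 240 + 68×718 = 49064
Last selection ≤ 52232: 240 + ⌊(52232−240)/718⌋·718 = 240 + 72×718 = 51936
Count = 72 − 68 + 1 = 5

5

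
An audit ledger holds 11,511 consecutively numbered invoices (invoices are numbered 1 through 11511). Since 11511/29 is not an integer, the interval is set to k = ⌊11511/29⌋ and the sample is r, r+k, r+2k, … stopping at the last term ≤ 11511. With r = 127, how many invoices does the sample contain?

29

k = ⌊11511/29⌋ = 396
Achieved size = ⌊(11511 − 127)/396⌋ + 1 = ⌊11384/396⌋ + 1 = 28 + 1 = 29
(last selection: 127 + 28×396 = 11215 ≤ 11511; next would be 11611 > 11511)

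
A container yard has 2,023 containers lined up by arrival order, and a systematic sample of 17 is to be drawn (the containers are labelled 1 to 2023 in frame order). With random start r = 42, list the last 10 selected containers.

875, 994, 1113, 1232, 1351, 1470, 1589, 1708, 1827, 1946

k = N/n = 2023/17 = 119
8th selection = 42 + 7×119 = 875
9th: 875 + 119 = 994
10th: 994 + 119 = 1113
11th: 1113 + 119 = 1232
12th: 1232 + 119 = 1351
13th: 1351 + 119 = 1470
14th: 1470 + 119 = 1589
15th: 1589 + 119 = 1708
16th: 1708 + 119 = 1827
17th: 1827 + 119 = 1946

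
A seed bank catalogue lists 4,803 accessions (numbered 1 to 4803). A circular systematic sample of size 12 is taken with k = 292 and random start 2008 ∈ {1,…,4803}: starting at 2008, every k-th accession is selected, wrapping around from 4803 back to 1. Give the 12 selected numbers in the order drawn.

Selection 1: 2008
Selection 2: 2008 + 292 = 2300
Selection 3: 2300 + 292 = 2592
Selection 4: 2592 + 292 = 2884
Selection 5: 2884 + 292 = 3176
Selection 6: 3176 + 292 = 3468
Selection 7: 3468 + 292 = 3760
Selection 8: 3760 + 292 = 4052
Selection 9: 4052 + 292 = 4344
Selection 10: 4344 + 292 = 4636
Selection 11: 4636 + 292 = 4928 → 4928 − 4803 = 125
Selection 12: 125 + 292 = 417

2008, 2300, 2592, 2884, 3176, 3468, 3760, 4052, 4344, 4636, 125, 417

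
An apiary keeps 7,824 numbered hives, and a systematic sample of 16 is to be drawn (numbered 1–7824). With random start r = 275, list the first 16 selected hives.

k = N/n = 7824/16 = 489
hive 1: 275
hive 2: 275 + 489 = 764
hive 3: 764 + 489 = 1253
hive 4: 1253 + 489 = 1742
hive 5: 1742 + 489 = 2231
hive 6: 2231 + 489 = 2720
hive 7: 2720 + 489 = 3209
hive 8: 3209 + 489 = 3698
hive 9: 3698 + 489 = 4187
hive 10: 4187 + 489 = 4676
hive 11: 4676 + 489 = 5165
hive 12: 5165 + 489 = 5654
hive 13: 5654 + 489 = 6143
hive 14: 6143 + 489 = 6632
hive 15: 6632 + 489 = 7121
hive 16: 7121 + 489 = 7610

275, 764, 1253, 1742, 2231, 2720, 3209, 3698, 4187, 4676, 5165, 5654, 6143, 6632, 7121, 7610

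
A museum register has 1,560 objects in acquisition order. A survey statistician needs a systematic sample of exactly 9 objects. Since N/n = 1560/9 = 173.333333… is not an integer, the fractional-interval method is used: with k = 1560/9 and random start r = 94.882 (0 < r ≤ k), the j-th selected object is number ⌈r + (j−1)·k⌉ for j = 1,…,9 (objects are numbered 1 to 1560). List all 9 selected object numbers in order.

95, 269, 442, 615, 789, 962, 1135, 1309, 1482

j=1: r + 0k = 94.882 → ⌈·⌉ = 95
j=2: r + 1k = 268.215333… → ⌈·⌉ = 269
j=3: r + 2k = 441.548666… → ⌈·⌉ = 442
j=4: r + 3k = 614.882 → ⌈·⌉ = 615
j=5: r + 4k = 788.215333… → ⌈·⌉ = 789
j=6: r + 5k = 961.548666… → ⌈·⌉ = 962
j=7: r + 6k = 1134.882 → ⌈·⌉ = 1135
j=8: r + 7k = 1308.215333… → ⌈·⌉ = 1309
j=9: r + 8k = 1481.548666… → ⌈·⌉ = 1482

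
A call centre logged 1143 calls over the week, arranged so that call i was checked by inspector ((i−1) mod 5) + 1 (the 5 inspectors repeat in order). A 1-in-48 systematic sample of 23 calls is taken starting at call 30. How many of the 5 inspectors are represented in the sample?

Consecutive selections differ by k = 48, so their inspector numbers differ by 48 mod 5 = 3.
gcd(48, 5) = 1, so the sample visits 5/1 = 5 distinct residues mod 5.
Start 30 is inspector 5; the inspectors hit are 1, 2, 3, 4, 5.

5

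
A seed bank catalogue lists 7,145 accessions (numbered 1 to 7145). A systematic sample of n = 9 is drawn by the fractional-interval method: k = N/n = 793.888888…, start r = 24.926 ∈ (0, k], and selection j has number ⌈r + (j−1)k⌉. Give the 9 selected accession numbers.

j=1: r + 0k = 24.926 → ⌈·⌉ = 25
j=2: r + 1k = 818.814888… → ⌈·⌉ = 819
j=3: r + 2k = 1612.703777… → ⌈·⌉ = 1613
j=4: r + 3k = 2406.592666… → ⌈·⌉ = 2407
j=5: r + 4k = 3200.481555… → ⌈·⌉ = 3201
j=6: r + 5k = 3994.370444… → ⌈·⌉ = 3995
j=7: r + 6k = 4788.259333… → ⌈·⌉ = 4789
j=8: r + 7k = 5582.148222… → ⌈·⌉ = 5583
j=9: r + 8k = 6376.037111… → ⌈·⌉ = 6377

25, 819, 1613, 2407, 3201, 3995, 4789, 5583, 6377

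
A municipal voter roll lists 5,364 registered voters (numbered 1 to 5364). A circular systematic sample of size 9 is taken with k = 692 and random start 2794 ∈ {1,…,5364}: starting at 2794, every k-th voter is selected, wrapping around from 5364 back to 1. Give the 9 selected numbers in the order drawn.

2794, 3486, 4178, 4870, 198, 890, 1582, 2274, 2966

Selection 1: 2794
Selection 2: 2794 + 692 = 3486
Selection 3: 3486 + 692 = 4178
Selection 4: 4178 + 692 = 4870
Selection 5: 4870 + 692 = 5562 → 5562 − 5364 = 198
Selection 6: 198 + 692 = 890
Selection 7: 890 + 692 = 1582
Selection 8: 1582 + 692 = 2274
Selection 9: 2274 + 692 = 2966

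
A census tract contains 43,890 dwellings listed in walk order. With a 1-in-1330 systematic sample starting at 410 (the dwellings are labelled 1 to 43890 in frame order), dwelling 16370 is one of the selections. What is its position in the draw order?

13

k = 1330
position = (16370 − 410)/1330 + 1 = 15960/1330 + 1 = 12 + 1 = 13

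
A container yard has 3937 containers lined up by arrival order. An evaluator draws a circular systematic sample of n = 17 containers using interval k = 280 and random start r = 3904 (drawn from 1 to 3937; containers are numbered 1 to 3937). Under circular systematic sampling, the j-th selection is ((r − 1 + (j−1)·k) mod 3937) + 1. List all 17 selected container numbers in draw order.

Selection 1: 3904
Selection 2: 3904 + 280 = 4184 → 4184 − 3937 = 247
Selection 3: 247 + 280 = 527
Selection 4: 527 + 280 = 807
Selection 5: 807 + 280 = 1087
Selection 6: 1087 + 280 = 1367
Selection 7: 1367 + 280 = 1647
Selection 8: 1647 + 280 = 1927
Selection 9: 1927 + 280 = 2207
Selection 10: 2207 + 280 = 2487
Selection 11: 2487 + 280 = 2767
Selection 12: 2767 + 280 = 3047
Selection 13: 3047 + 280 = 3327
Selection 14: 3327 + 280 = 3607
Selection 15: 3607 + 280 = 3887
Selection 16: 3887 + 280 = 4167 → 4167 − 3937 = 230
Selection 17: 230 + 280 = 510

3904, 247, 527, 807, 1087, 1367, 1647, 1927, 2207, 2487, 2767, 3047, 3327, 3607, 3887, 230, 510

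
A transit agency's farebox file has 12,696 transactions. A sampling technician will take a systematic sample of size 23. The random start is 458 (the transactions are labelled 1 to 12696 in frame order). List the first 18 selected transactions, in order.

k = N/n = 12696/23 = 552
transaction 1: 458
transaction 2: 458 + 552 = 1010
transaction 3: 1010 + 552 = 1562
transaction 4: 1562 + 552 = 2114
transaction 5: 2114 + 552 = 2666
transaction 6: 2666 + 552 = 3218
transaction 7: 3218 + 552 = 3770
transaction 8: 3770 + 552 = 4322
transaction 9: 4322 + 552 = 4874
transaction 10: 4874 + 552 = 5426
transaction 11: 5426 + 552 = 5978
transaction 12: 5978 + 552 = 6530
transaction 13: 6530 + 552 = 7082
transaction 14: 7082 + 552 = 7634
transaction 15: 7634 + 552 = 8186
transaction 16: 8186 + 552 = 8738
transaction 17: 8738 + 552 = 9290
transaction 18: 9290 + 552 = 9842

458, 1010, 1562, 2114, 2666, 3218, 3770, 4322, 4874, 5426, 5978, 6530, 7082, 7634, 8186, 8738, 9290, 9842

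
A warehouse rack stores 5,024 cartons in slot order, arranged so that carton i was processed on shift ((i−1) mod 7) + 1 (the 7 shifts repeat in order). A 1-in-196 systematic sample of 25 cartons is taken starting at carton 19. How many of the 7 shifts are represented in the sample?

1

Consecutive selections differ by k = 196, so their shift numbers differ by 196 mod 7 = 0.
gcd(196, 7) = 7, so the sample visits 7/7 = 1 distinct residues mod 7.
Start 19 is shift 5; the shifts hit are 5.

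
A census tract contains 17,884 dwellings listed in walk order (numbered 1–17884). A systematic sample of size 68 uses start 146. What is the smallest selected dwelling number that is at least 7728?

7773

k = 17884/68 = 263
Steps past start: ⌈(7728 − 146)/263⌉ = ⌈7582/263⌉ = 29
Selected dwelling: 146 + 29×263 = 7773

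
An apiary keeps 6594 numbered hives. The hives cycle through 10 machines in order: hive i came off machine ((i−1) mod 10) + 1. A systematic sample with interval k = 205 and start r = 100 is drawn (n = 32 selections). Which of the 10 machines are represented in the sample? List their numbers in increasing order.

Consecutive selections differ by k = 205, so their machine numbers differ by 205 mod 10 = 5.
gcd(205, 10) = 5, so the sample visits 10/5 = 2 distinct residues mod 10.
Start 100 is machine 10; the machines hit are 5, 10.

5, 10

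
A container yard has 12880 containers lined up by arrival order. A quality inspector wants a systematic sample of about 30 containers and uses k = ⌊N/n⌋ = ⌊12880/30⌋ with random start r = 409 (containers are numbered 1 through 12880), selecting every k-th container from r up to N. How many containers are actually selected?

k = ⌊12880/30⌋ = 429
Achieved size = ⌊(12880 − 409)/429⌋ + 1 = ⌊12471/429⌋ + 1 = 29 + 1 = 30
(last selection: 409 + 29×429 = 12850 ≤ 12880; next would be 13279 > 12880)

30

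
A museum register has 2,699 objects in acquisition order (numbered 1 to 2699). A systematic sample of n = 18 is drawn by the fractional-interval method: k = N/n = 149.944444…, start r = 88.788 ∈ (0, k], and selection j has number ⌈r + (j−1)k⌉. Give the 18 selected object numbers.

j=1: r + 0k = 88.788 → ⌈·⌉ = 89
j=2: r + 1k = 238.732444… → ⌈·⌉ = 239
j=3: r + 2k = 388.676888… → ⌈·⌉ = 389
j=4: r + 3k = 538.621333… → ⌈·⌉ = 539
j=5: r + 4k = 688.565777… → ⌈·⌉ = 689
j=6: r + 5k = 838.510222… → ⌈·⌉ = 839
j=7: r + 6k = 988.454666… → ⌈·⌉ = 989
j=8: r + 7k = 1138.399111… → ⌈·⌉ = 1139
j=9: r + 8k = 1288.343555… → ⌈·⌉ = 1289
j=10: r + 9k = 1438.288 → ⌈·⌉ = 1439
j=11: r + 10k = 1588.232444… → ⌈·⌉ = 1589
j=12: r + 11k = 1738.176888… → ⌈·⌉ = 1739
j=13: r + 12k = 1888.121333… → ⌈·⌉ = 1889
j=14: r + 13k = 2038.065777… → ⌈·⌉ = 2039
j=15: r + 14k = 2188.010222… → ⌈·⌉ = 2189
j=16: r + 15k = 2337.954666… → ⌈·⌉ = 2338
j=17: r + 16k = 2487.899111… → ⌈·⌉ = 2488
j=18: r + 17k = 2637.843555… → ⌈·⌉ = 2638

89, 239, 389, 539, 689, 839, 989, 1139, 1289, 1439, 1589, 1739, 1889, 2039, 2189, 2338, 2488, 2638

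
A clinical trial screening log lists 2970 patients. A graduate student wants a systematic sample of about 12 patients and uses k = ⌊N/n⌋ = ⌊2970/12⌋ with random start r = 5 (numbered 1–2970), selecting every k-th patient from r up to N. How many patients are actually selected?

k = ⌊2970/12⌋ = 247
Achieved size = ⌊(2970 − 5)/247⌋ + 1 = ⌊2965/247⌋ + 1 = 12 + 1 = 13
(last selection: 5 + 12×247 = 2969 ≤ 2970; next would be 3216 > 2970)

13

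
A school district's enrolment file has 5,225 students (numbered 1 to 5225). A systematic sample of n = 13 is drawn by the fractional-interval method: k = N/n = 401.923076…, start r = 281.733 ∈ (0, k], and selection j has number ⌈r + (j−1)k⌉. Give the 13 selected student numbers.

282, 684, 1086, 1488, 1890, 2292, 2694, 3096, 3498, 3900, 4301, 4703, 5105

j=1: r + 0k = 281.733 → ⌈·⌉ = 282
j=2: r + 1k = 683.656076… → ⌈·⌉ = 684
j=3: r + 2k = 1085.579153… → ⌈·⌉ = 1086
j=4: r + 3k = 1487.502230… → ⌈·⌉ = 1488
j=5: r + 4k = 1889.425307… → ⌈·⌉ = 1890
j=6: r + 5k = 2291.348384… → ⌈·⌉ = 2292
j=7: r + 6k = 2693.271461… → ⌈·⌉ = 2694
j=8: r + 7k = 3095.194538… → ⌈·⌉ = 3096
j=9: r + 8k = 3497.117615… → ⌈·⌉ = 3498
j=10: r + 9k = 3899.040692… → ⌈·⌉ = 3900
j=11: r + 10k = 4300.963769… → ⌈·⌉ = 4301
j=12: r + 11k = 4702.886846… → ⌈·⌉ = 4703
j=13: r + 12k = 5104.809923… → ⌈·⌉ = 5105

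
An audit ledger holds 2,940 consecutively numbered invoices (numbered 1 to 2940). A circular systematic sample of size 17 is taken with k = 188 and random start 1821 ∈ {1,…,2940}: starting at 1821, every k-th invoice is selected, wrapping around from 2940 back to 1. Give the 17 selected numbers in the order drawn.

1821, 2009, 2197, 2385, 2573, 2761, 9, 197, 385, 573, 761, 949, 1137, 1325, 1513, 1701, 1889

Selection 1: 1821
Selection 2: 1821 + 188 = 2009
Selection 3: 2009 + 188 = 2197
Selection 4: 2197 + 188 = 2385
Selection 5: 2385 + 188 = 2573
Selection 6: 2573 + 188 = 2761
Selection 7: 2761 + 188 = 2949 → 2949 − 2940 = 9
Selection 8: 9 + 188 = 197
Selection 9: 197 + 188 = 385
Selection 10: 385 + 188 = 573
Selection 11: 573 + 188 = 761
Selection 12: 761 + 188 = 949
Selection 13: 949 + 188 = 1137
Selection 14: 1137 + 188 = 1325
Selection 15: 1325 + 188 = 1513
Selection 16: 1513 + 188 = 1701
Selection 17: 1701 + 188 = 1889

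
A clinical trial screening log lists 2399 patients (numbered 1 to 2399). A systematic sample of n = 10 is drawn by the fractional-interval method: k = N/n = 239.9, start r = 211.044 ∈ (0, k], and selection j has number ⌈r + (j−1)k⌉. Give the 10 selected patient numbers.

j=1: r + 0k = 211.044 → ⌈·⌉ = 212
j=2: r + 1k = 450.944 → ⌈·⌉ = 451
j=3: r + 2k = 690.844 → ⌈·⌉ = 691
j=4: r + 3k = 930.744 → ⌈·⌉ = 931
j=5: r + 4k = 1170.644 → ⌈·⌉ = 1171
j=6: r + 5k = 1410.544 → ⌈·⌉ = 1411
j=7: r + 6k = 1650.444 → ⌈·⌉ = 1651
j=8: r + 7k = 1890.344 → ⌈·⌉ = 1891
j=9: r + 8k = 2130.244 → ⌈·⌉ = 2131
j=10: r + 9k = 2370.144 → ⌈·⌉ = 2371

212, 451, 691, 931, 1171, 1411, 1651, 1891, 2131, 2371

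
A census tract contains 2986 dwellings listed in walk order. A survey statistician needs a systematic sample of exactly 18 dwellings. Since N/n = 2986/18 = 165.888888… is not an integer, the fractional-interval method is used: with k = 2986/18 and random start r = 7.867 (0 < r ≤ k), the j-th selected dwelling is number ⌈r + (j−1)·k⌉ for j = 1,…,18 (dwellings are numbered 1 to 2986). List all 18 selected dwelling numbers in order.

j=1: r + 0k = 7.867 → ⌈·⌉ = 8
j=2: r + 1k = 173.755888… → ⌈·⌉ = 174
j=3: r + 2k = 339.644777… → ⌈·⌉ = 340
j=4: r + 3k = 505.533666… → ⌈·⌉ = 506
j=5: r + 4k = 671.422555… → ⌈·⌉ = 672
j=6: r + 5k = 837.311444… → ⌈·⌉ = 838
j=7: r + 6k = 1003.200333… → ⌈·⌉ = 1004
j=8: r + 7k = 1169.089222… → ⌈·⌉ = 1170
j=9: r + 8k = 1334.978111… → ⌈·⌉ = 1335
j=10: r + 9k = 1500.867 → ⌈·⌉ = 1501
j=11: r + 10k = 1666.755888… → ⌈·⌉ = 1667
j=12: r + 11k = 1832.644777… → ⌈·⌉ = 1833
j=13: r + 12k = 1998.533666… → ⌈·⌉ = 1999
j=14: r + 13k = 2164.422555… → ⌈·⌉ = 2165
j=15: r + 14k = 2330.311444… → ⌈·⌉ = 2331
j=16: r + 15k = 2496.200333… → ⌈·⌉ = 2497
j=17: r + 16k = 2662.089222… → ⌈·⌉ = 2663
j=18: r + 17k = 2827.978111… → ⌈·⌉ = 2828

8, 174, 340, 506, 672, 838, 1004, 1170, 1335, 1501, 1667, 1833, 1999, 2165, 2331, 2497, 2663, 2828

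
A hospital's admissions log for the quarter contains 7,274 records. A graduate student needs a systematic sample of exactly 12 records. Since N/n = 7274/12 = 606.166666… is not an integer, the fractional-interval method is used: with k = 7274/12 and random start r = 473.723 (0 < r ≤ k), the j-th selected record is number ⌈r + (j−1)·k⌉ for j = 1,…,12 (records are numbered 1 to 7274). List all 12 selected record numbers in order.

j=1: r + 0k = 473.723 → ⌈·⌉ = 474
j=2: r + 1k = 1079.889666… → ⌈·⌉ = 1080
j=3: r + 2k = 1686.056333… → ⌈·⌉ = 1687
j=4: r + 3k = 2292.223 → ⌈·⌉ = 2293
j=5: r + 4k = 2898.389666… → ⌈·⌉ = 2899
j=6: r + 5k = 3504.556333… → ⌈·⌉ = 3505
j=7: r + 6k = 4110.723 → ⌈·⌉ = 4111
j=8: r + 7k = 4716.889666… → ⌈·⌉ = 4717
j=9: r + 8k = 5323.056333… → ⌈·⌉ = 5324
j=10: r + 9k = 5929.223 → ⌈·⌉ = 5930
j=11: r + 10k = 6535.389666… → ⌈·⌉ = 6536
j=12: r + 11k = 7141.556333… → ⌈·⌉ = 7142

474, 1080, 1687, 2293, 2899, 3505, 4111, 4717, 5324, 5930, 6536, 7142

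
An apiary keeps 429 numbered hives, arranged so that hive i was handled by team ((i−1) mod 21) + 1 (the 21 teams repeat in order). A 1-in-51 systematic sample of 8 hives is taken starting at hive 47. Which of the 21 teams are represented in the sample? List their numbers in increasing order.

Consecutive selections differ by k = 51, so their team numbers differ by 51 mod 21 = 9.
gcd(51, 21) = 3, so the sample visits 21/3 = 7 distinct residues mod 21.
Start 47 is team 5; the teams hit are 2, 5, 8, 11, 14, 17, 20.

2, 5, 8, 11, 14, 17, 20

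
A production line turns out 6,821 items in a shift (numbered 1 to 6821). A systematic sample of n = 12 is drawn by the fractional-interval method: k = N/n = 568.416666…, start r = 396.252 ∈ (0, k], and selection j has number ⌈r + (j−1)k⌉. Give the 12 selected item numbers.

397, 965, 1534, 2102, 2670, 3239, 3807, 4376, 4944, 5513, 6081, 6649

j=1: r + 0k = 396.252 → ⌈·⌉ = 397
j=2: r + 1k = 964.668666… → ⌈·⌉ = 965
j=3: r + 2k = 1533.085333… → ⌈·⌉ = 1534
j=4: r + 3k = 2101.502 → ⌈·⌉ = 2102
j=5: r + 4k = 2669.918666… → ⌈·⌉ = 2670
j=6: r + 5k = 3238.335333… → ⌈·⌉ = 3239
j=7: r + 6k = 3806.752 → ⌈·⌉ = 3807
j=8: r + 7k = 4375.168666… → ⌈·⌉ = 4376
j=9: r + 8k = 4943.585333… → ⌈·⌉ = 4944
j=10: r + 9k = 5512.002 → ⌈·⌉ = 5513
j=11: r + 10k = 6080.418666… → ⌈·⌉ = 6081
j=12: r + 11k = 6648.835333… → ⌈·⌉ = 6649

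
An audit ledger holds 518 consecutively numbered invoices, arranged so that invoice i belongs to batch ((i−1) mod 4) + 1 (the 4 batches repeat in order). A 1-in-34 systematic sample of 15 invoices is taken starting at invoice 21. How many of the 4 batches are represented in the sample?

Consecutive selections differ by k = 34, so their batch numbers differ by 34 mod 4 = 2.
gcd(34, 4) = 2, so the sample visits 4/2 = 2 distinct residues mod 4.
Start 21 is batch 1; the batches hit are 1, 3.

2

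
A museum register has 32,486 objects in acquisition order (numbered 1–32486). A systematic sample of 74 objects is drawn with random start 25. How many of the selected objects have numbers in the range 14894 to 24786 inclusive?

k = 32486/74 = 439
First selection ≥ 14894: 25 + ⌈(14894−25)/439⌉·439 = 25 + 34×439 = 14951
Last selection ≤ 24786: 25 + ⌊(24786−25)/439⌋·439 = 25 + 56×439 = 24609
Count = 56 − 34 + 1 = 23

23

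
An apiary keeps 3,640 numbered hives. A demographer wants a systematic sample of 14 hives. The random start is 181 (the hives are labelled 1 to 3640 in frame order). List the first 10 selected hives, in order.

k = N/n = 3640/14 = 260
hive 1: 181
hive 2: 181 + 260 = 441
hive 3: 441 + 260 = 701
hive 4: 701 + 260 = 961
hive 5: 961 + 260 = 1221
hive 6: 1221 + 260 = 1481
hive 7: 1481 + 260 = 1741
hive 8: 1741 + 260 = 2001
hive 9: 2001 + 260 = 2261
hive 10: 2261 + 260 = 2521

181, 441, 701, 961, 1221, 1481, 1741, 2001, 2261, 2521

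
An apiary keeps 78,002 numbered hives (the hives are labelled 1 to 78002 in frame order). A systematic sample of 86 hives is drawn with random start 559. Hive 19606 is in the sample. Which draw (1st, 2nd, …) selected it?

k = 78002/86 = 907
position = (19606 − 559)/907 + 1 = 19047/907 + 1 = 21 + 1 = 22

22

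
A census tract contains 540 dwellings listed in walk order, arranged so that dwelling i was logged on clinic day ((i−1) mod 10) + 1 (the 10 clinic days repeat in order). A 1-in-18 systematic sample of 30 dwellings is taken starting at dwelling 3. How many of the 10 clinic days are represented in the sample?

5

Consecutive selections differ by k = 18, so their clinic day numbers differ by 18 mod 10 = 8.
gcd(18, 10) = 2, so the sample visits 10/2 = 5 distinct residues mod 10.
Start 3 is clinic day 3; the clinic days hit are 1, 3, 5, 7, 9.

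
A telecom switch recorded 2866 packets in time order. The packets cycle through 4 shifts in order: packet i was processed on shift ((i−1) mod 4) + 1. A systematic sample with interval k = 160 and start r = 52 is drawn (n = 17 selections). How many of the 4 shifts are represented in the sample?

Consecutive selections differ by k = 160, so their shift numbers differ by 160 mod 4 = 0.
gcd(160, 4) = 4, so the sample visits 4/4 = 1 distinct residues mod 4.
Start 52 is shift 4; the shifts hit are 4.

1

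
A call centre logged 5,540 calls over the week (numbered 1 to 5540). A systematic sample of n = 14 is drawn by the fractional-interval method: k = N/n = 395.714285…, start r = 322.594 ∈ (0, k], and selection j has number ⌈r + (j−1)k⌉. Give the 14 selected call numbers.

j=1: r + 0k = 322.594 → ⌈·⌉ = 323
j=2: r + 1k = 718.308285… → ⌈·⌉ = 719
j=3: r + 2k = 1114.022571… → ⌈·⌉ = 1115
j=4: r + 3k = 1509.736857… → ⌈·⌉ = 1510
j=5: r + 4k = 1905.451142… → ⌈·⌉ = 1906
j=6: r + 5k = 2301.165428… → ⌈·⌉ = 2302
j=7: r + 6k = 2696.879714… → ⌈·⌉ = 2697
j=8: r + 7k = 3092.594 → ⌈·⌉ = 3093
j=9: r + 8k = 3488.308285… → ⌈·⌉ = 3489
j=10: r + 9k = 3884.022571… → ⌈·⌉ = 3885
j=11: r + 10k = 4279.736857… → ⌈·⌉ = 4280
j=12: r + 11k = 4675.451142… → ⌈·⌉ = 4676
j=13: r + 12k = 5071.165428… → ⌈·⌉ = 5072
j=14: r + 13k = 5466.879714… → ⌈·⌉ = 5467

323, 719, 1115, 1510, 1906, 2302, 2697, 3093, 3489, 3885, 4280, 4676, 5072, 5467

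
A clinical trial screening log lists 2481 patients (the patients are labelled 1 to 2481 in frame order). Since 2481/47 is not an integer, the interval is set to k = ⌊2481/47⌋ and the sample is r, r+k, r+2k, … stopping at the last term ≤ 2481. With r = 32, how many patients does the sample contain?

k = ⌊2481/47⌋ = 52
Achieved size = ⌊(2481 − 32)/52⌋ + 1 = ⌊2449/52⌋ + 1 = 47 + 1 = 48
(last selection: 32 + 47×52 = 2476 ≤ 2481; next would be 2528 > 2481)

48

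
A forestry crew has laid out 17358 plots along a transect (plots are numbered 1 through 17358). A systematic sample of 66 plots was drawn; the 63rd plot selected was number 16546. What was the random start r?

k = 17358/66 = 263
r = 16546 − (63−1)×263 = 16546 − 16306 = 240

240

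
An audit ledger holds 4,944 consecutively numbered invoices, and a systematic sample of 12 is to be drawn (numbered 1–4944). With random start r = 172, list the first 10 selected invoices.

k = N/n = 4944/12 = 412
invoice 1: 172
invoice 2: 172 + 412 = 584
invoice 3: 584 + 412 = 996
invoice 4: 996 + 412 = 1408
invoice 5: 1408 + 412 = 1820
invoice 6: 1820 + 412 = 2232
invoice 7: 2232 + 412 = 2644
invoice 8: 2644 + 412 = 3056
invoice 9: 3056 + 412 = 3468
invoice 10: 3468 + 412 = 3880

172, 584, 996, 1408, 1820, 2232, 2644, 3056, 3468, 3880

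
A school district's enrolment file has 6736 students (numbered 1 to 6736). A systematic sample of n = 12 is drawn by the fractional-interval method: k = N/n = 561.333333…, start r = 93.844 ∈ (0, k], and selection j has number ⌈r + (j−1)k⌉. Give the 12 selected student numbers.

j=1: r + 0k = 93.844 → ⌈·⌉ = 94
j=2: r + 1k = 655.177333… → ⌈·⌉ = 656
j=3: r + 2k = 1216.510666… → ⌈·⌉ = 1217
j=4: r + 3k = 1777.844 → ⌈·⌉ = 1778
j=5: r + 4k = 2339.177333… → ⌈·⌉ = 2340
j=6: r + 5k = 2900.510666… → ⌈·⌉ = 2901
j=7: r + 6k = 3461.844 → ⌈·⌉ = 3462
j=8: r + 7k = 4023.177333… → ⌈·⌉ = 4024
j=9: r + 8k = 4584.510666… → ⌈·⌉ = 4585
j=10: r + 9k = 5145.844 → ⌈·⌉ = 5146
j=11: r + 10k = 5707.177333… → ⌈·⌉ = 5708
j=12: r + 11k = 6268.510666… → ⌈·⌉ = 6269

94, 656, 1217, 1778, 2340, 2901, 3462, 4024, 4585, 5146, 5708, 6269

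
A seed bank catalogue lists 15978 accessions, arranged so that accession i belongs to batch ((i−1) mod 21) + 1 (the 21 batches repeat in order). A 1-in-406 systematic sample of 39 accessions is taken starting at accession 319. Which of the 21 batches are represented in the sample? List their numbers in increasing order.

Consecutive selections differ by k = 406, so their batch numbers differ by 406 mod 21 = 7.
gcd(406, 21) = 7, so the sample visits 21/7 = 3 distinct residues mod 21.
Start 319 is batch 4; the batches hit are 4, 11, 18.

4, 11, 18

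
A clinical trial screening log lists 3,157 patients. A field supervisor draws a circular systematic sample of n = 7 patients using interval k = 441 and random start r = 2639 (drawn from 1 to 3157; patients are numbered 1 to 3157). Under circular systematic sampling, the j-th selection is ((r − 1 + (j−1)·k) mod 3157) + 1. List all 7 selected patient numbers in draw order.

Selection 1: 2639
Selection 2: 2639 + 441 = 3080
Selection 3: 3080 + 441 = 3521 → 3521 − 3157 = 364
Selection 4: 364 + 441 = 805
Selection 5: 805 + 441 = 1246
Selection 6: 1246 + 441 = 1687
Selection 7: 1687 + 441 = 2128

2639, 3080, 364, 805, 1246, 1687, 2128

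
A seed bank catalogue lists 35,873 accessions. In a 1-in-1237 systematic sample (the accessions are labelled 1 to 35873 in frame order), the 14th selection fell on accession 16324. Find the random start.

k = 1237
r = 16324 − (14−1)×1237 = 16324 − 16081 = 243

243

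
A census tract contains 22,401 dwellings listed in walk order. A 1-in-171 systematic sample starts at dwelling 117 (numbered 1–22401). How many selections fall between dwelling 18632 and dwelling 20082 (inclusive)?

k = 171
First selection ≥ 18632: 117 + ⌈(18632−117)/171⌉·171 = 117 + 109×171 = 18756
Last selection ≤ 20082: 117 + ⌊(20082−117)/171⌋·171 = 117 + 116×171 = 19953
Count = 116 − 109 + 1 = 8

8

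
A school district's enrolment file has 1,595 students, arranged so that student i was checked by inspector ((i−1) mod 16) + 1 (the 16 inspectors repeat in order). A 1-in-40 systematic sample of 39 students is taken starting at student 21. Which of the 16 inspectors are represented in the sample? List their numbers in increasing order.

5, 13

Consecutive selections differ by k = 40, so their inspector numbers differ by 40 mod 16 = 8.
gcd(40, 16) = 8, so the sample visits 16/8 = 2 distinct residues mod 16.
Start 21 is inspector 5; the inspectors hit are 5, 13.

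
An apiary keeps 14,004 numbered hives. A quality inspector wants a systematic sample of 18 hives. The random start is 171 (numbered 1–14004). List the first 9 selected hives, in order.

171, 949, 1727, 2505, 3283, 4061, 4839, 5617, 6395

k = N/n = 14004/18 = 778
hive 1: 171
hive 2: 171 + 778 = 949
hive 3: 949 + 778 = 1727
hive 4: 1727 + 778 = 2505
hive 5: 2505 + 778 = 3283
hive 6: 3283 + 778 = 4061
hive 7: 4061 + 778 = 4839
hive 8: 4839 + 778 = 5617
hive 9: 5617 + 778 = 6395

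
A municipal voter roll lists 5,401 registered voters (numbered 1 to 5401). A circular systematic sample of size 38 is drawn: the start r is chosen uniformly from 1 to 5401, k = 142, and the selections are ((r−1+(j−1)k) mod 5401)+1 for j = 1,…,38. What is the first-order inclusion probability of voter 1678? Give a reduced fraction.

For each position j, as r ranges over 1…5401 the j-th selection hits every voter exactly once, so voter 1678 is selected for exactly 38 of the 5401 starts.
Inclusion probability = 38/5401.

38/5401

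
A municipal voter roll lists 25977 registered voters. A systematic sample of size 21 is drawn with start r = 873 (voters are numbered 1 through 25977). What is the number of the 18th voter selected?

21902

k = 25977/21 = 1237
18th selection = r + (18−1)·k = 873 + 17×1237 = 873 + 21029 = 21902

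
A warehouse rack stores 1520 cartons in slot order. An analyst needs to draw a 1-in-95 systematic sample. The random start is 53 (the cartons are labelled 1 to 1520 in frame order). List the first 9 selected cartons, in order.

carton 1: 53
carton 2: 53 + 95 = 148
carton 3: 148 + 95 = 243
carton 4: 243 + 95 = 338
carton 5: 338 + 95 = 433
carton 6: 433 + 95 = 528
carton 7: 528 + 95 = 623
carton 8: 623 + 95 = 718
carton 9: 718 + 95 = 813

53, 148, 243, 338, 433, 528, 623, 718, 813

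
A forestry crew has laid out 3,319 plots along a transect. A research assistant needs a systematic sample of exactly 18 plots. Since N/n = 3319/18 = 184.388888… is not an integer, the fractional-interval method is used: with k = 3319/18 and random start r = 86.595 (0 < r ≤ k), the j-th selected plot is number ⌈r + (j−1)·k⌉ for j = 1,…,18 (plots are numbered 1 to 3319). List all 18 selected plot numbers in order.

87, 271, 456, 640, 825, 1009, 1193, 1378, 1562, 1747, 1931, 2115, 2300, 2484, 2669, 2853, 3037, 3222

j=1: r + 0k = 86.595 → ⌈·⌉ = 87
j=2: r + 1k = 270.983888… → ⌈·⌉ = 271
j=3: r + 2k = 455.372777… → ⌈·⌉ = 456
j=4: r + 3k = 639.761666… → ⌈·⌉ = 640
j=5: r + 4k = 824.150555… → ⌈·⌉ = 825
j=6: r + 5k = 1008.539444… → ⌈·⌉ = 1009
j=7: r + 6k = 1192.928333… → ⌈·⌉ = 1193
j=8: r + 7k = 1377.317222… → ⌈·⌉ = 1378
j=9: r + 8k = 1561.706111… → ⌈·⌉ = 1562
j=10: r + 9k = 1746.095 → ⌈·⌉ = 1747
j=11: r + 10k = 1930.483888… → ⌈·⌉ = 1931
j=12: r + 11k = 2114.872777… → ⌈·⌉ = 2115
j=13: r + 12k = 2299.261666… → ⌈·⌉ = 2300
j=14: r + 13k = 2483.650555… → ⌈·⌉ = 2484
j=15: r + 14k = 2668.039444… → ⌈·⌉ = 2669
j=16: r + 15k = 2852.428333… → ⌈·⌉ = 2853
j=17: r + 16k = 3036.817222… → ⌈·⌉ = 3037
j=18: r + 17k = 3221.206111… → ⌈·⌉ = 3222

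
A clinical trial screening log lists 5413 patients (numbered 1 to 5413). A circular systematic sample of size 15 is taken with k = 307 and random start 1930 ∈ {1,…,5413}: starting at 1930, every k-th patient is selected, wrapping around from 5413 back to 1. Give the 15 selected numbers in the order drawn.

Selection 1: 1930
Selection 2: 1930 + 307 = 2237
Selection 3: 2237 + 307 = 2544
Selection 4: 2544 + 307 = 2851
Selection 5: 2851 + 307 = 3158
Selection 6: 3158 + 307 = 3465
Selection 7: 3465 + 307 = 3772
Selection 8: 3772 + 307 = 4079
Selection 9: 4079 + 307 = 4386
Selection 10: 4386 + 307 = 4693
Selection 11: 4693 + 307 = 5000
Selection 12: 5000 + 307 = 5307
Selection 13: 5307 + 307 = 5614 → 5614 − 5413 = 201
Selection 14: 201 + 307 = 508
Selection 15: 508 + 307 = 815

1930, 2237, 2544, 2851, 3158, 3465, 3772, 4079, 4386, 4693, 5000, 5307, 201, 508, 815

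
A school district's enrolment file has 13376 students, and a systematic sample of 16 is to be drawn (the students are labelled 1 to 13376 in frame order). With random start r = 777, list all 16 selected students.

777, 1613, 2449, 3285, 4121, 4957, 5793, 6629, 7465, 8301, 9137, 9973, 10809, 11645, 12481, 13317

k = N/n = 13376/16 = 836
student 1: 777
student 2: 777 + 836 = 1613
student 3: 1613 + 836 = 2449
student 4: 2449 + 836 = 3285
student 5: 3285 + 836 = 4121
student 6: 4121 + 836 = 4957
student 7: 4957 + 836 = 5793
student 8: 5793 + 836 = 6629
student 9: 6629 + 836 = 7465
student 10: 7465 + 836 = 8301
student 11: 8301 + 836 = 9137
student 12: 9137 + 836 = 9973
student 13: 9973 + 836 = 10809
student 14: 10809 + 836 = 11645
student 15: 11645 + 836 = 12481
student 16: 12481 + 836 = 13317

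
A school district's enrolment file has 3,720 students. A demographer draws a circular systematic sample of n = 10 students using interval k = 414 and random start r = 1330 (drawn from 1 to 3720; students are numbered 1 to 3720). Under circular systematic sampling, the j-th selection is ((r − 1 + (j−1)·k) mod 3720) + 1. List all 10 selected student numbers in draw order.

1330, 1744, 2158, 2572, 2986, 3400, 94, 508, 922, 1336

Selection 1: 1330
Selection 2: 1330 + 414 = 1744
Selection 3: 1744 + 414 = 2158
Selection 4: 2158 + 414 = 2572
Selection 5: 2572 + 414 = 2986
Selection 6: 2986 + 414 = 3400
Selection 7: 3400 + 414 = 3814 → 3814 − 3720 = 94
Selection 8: 94 + 414 = 508
Selection 9: 508 + 414 = 922
Selection 10: 922 + 414 = 1336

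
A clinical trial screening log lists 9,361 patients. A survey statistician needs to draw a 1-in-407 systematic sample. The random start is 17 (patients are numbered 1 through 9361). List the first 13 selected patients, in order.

17, 424, 831, 1238, 1645, 2052, 2459, 2866, 3273, 3680, 4087, 4494, 4901

patient 1: 17
patient 2: 17 + 407 = 424
patient 3: 424 + 407 = 831
patient 4: 831 + 407 = 1238
patient 5: 1238 + 407 = 1645
patient 6: 1645 + 407 = 2052
patient 7: 2052 + 407 = 2459
patient 8: 2459 + 407 = 2866
patient 9: 2866 + 407 = 3273
patient 10: 3273 + 407 = 3680
patient 11: 3680 + 407 = 4087
patient 12: 4087 + 407 = 4494
patient 13: 4494 + 407 = 4901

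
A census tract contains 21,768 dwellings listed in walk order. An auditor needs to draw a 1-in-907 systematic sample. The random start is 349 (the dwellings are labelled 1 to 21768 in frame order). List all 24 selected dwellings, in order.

dwelling 1: 349
dwelling 2: 349 + 907 = 1256
dwelling 3: 1256 + 907 = 2163
dwelling 4: 2163 + 907 = 3070
dwelling 5: 3070 + 907 = 3977
dwelling 6: 3977 + 907 = 4884
dwelling 7: 4884 + 907 = 5791
dwelling 8: 5791 + 907 = 6698
dwelling 9: 6698 + 907 = 7605
dwelling 10: 7605 + 907 = 8512
dwelling 11: 8512 + 907 = 9419
dwelling 12: 9419 + 907 = 10326
dwelling 13: 10326 + 907 = 11233
dwelling 14: 11233 + 907 = 12140
dwelling 15: 12140 + 907 = 13047
dwelling 16: 13047 + 907 = 13954
dwelling 17: 13954 + 907 = 14861
dwelling 18: 14861 + 907 = 15768
dwelling 19: 15768 + 907 = 16675
dwelling 20: 16675 + 907 = 17582
dwelling 21: 17582 + 907 = 18489
dwelling 22: 18489 + 907 = 19396
dwelling 23: 19396 + 907 = 20303
dwelling 24: 20303 + 907 = 21210

349, 1256, 2163, 3070, 3977, 4884, 5791, 6698, 7605, 8512, 9419, 10326, 11233, 12140, 13047, 13954, 14861, 15768, 16675, 17582, 18489, 19396, 20303, 21210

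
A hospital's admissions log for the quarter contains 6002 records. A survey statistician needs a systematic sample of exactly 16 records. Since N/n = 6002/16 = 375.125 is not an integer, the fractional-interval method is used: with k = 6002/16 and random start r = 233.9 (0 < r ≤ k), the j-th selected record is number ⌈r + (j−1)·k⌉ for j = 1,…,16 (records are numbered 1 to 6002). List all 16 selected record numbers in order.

j=1: r + 0k = 233.9 → ⌈·⌉ = 234
j=2: r + 1k = 609.025 → ⌈·⌉ = 610
j=3: r + 2k = 984.15 → ⌈·⌉ = 985
j=4: r + 3k = 1359.275 → ⌈·⌉ = 1360
j=5: r + 4k = 1734.4 → ⌈·⌉ = 1735
j=6: r + 5k = 2109.525 → ⌈·⌉ = 2110
j=7: r + 6k = 2484.65 → ⌈·⌉ = 2485
j=8: r + 7k = 2859.775 → ⌈·⌉ = 2860
j=9: r + 8k = 3234.9 → ⌈·⌉ = 3235
j=10: r + 9k = 3610.025 → ⌈·⌉ = 3611
j=11: r + 10k = 3985.15 → ⌈·⌉ = 3986
j=12: r + 11k = 4360.275 → ⌈·⌉ = 4361
j=13: r + 12k = 4735.4 → ⌈·⌉ = 4736
j=14: r + 13k = 5110.525 → ⌈·⌉ = 5111
j=15: r + 14k = 5485.65 → ⌈·⌉ = 5486
j=16: r + 15k = 5860.775 → ⌈·⌉ = 5861

234, 610, 985, 1360, 1735, 2110, 2485, 2860, 3235, 3611, 3986, 4361, 4736, 5111, 5486, 5861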